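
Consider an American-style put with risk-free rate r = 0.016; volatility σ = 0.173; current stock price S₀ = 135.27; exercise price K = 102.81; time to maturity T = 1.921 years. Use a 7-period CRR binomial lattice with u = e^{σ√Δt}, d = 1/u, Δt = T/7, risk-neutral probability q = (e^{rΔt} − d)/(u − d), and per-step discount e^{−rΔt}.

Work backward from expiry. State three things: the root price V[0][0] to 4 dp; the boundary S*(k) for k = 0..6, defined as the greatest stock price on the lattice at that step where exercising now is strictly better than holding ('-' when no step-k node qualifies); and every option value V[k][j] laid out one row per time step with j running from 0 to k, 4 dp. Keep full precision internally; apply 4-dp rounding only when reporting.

Δt=0.27443  u=1.09486  d=0.91336  q=0.50160  discount=0.99562
step 7 (expiry): payoffs max(K−S,0) = 31.0821 16.8283 0.0000 0.0000 0.0000 0.0000 0.0000 0.0000
step 6: (k=6,j=0): S=78.5321, (K−S)⁺=24.2779, hold=23.8275 ⇒ V=24.2779 exercise | (k=6,j=1): S=94.1380, (K−S)⁺=8.6720, hold=8.3504 ⇒ V=8.6720 exercise | (k=6,j=2): S=112.8453, (K−S)⁺=0.0000, hold=0.0000 ⇒ V=0.0000 continue | (k=6,j=3): S=135.2700, (K−S)⁺=0.0000, hold=0.0000 ⇒ V=0.0000 continue | (k=6,j=4): S=162.1510, (K−S)⁺=0.0000, hold=0.0000 ⇒ V=0.0000 continue | (k=6,j=5): S=194.3739, (K−S)⁺=0.0000, hold=0.0000 ⇒ V=0.0000 continue | (k=6,j=6): S=233.0001, (K−S)⁺=0.0000, hold=0.0000 ⇒ V=0.0000 continue  boundary S*=94.1380
step 5: (k=5,j=0): S=85.9817, (K−S)⁺=16.8283, hold=16.3779 ⇒ V=16.8283 exercise | (k=5,j=1): S=103.0681, (K−S)⁺=0.0000, hold=4.3031 ⇒ V=4.3031 continue | (k=5,j=2): S=123.5499, (K−S)⁺=0.0000, hold=0.0000 ⇒ V=0.0000 continue | (k=5,j=3): S=148.1019, (K−S)⁺=0.0000, hold=0.0000 ⇒ V=0.0000 continue | (k=5,j=4): S=177.5329, (K−S)⁺=0.0000, hold=0.0000 ⇒ V=0.0000 continue | (k=5,j=5): S=212.8124, (K−S)⁺=0.0000, hold=0.0000 ⇒ V=0.0000 continue  boundary S*=85.9817
step 4: (k=4,j=0): S=94.1380, (K−S)⁺=8.6720, hold=10.4994 ⇒ V=10.4994 continue | (k=4,j=1): S=112.8453, (K−S)⁺=0.0000, hold=2.1353 ⇒ V=2.1353 continue | (k=4,j=2): S=135.2700, (K−S)⁺=0.0000, hold=0.0000 ⇒ V=0.0000 continue | (k=4,j=3): S=162.1510, (K−S)⁺=0.0000, hold=0.0000 ⇒ V=0.0000 continue | (k=4,j=4): S=194.3739, (K−S)⁺=0.0000, hold=0.0000 ⇒ V=0.0000 continue  boundary S*=-
step 3: (k=3,j=0): S=103.0681, (K−S)⁺=0.0000, hold=6.2763 ⇒ V=6.2763 continue | (k=3,j=1): S=123.5499, (K−S)⁺=0.0000, hold=1.0596 ⇒ V=1.0596 continue | (k=3,j=2): S=148.1019, (K−S)⁺=0.0000, hold=0.0000 ⇒ V=0.0000 continue | (k=3,j=3): S=177.5329, (K−S)⁺=0.0000, hold=0.0000 ⇒ V=0.0000 continue  boundary S*=-
step 2: (k=2,j=0): S=112.8453, (K−S)⁺=0.0000, hold=3.6435 ⇒ V=3.6435 continue | (k=2,j=1): S=135.2700, (K−S)⁺=0.0000, hold=0.5258 ⇒ V=0.5258 continue | (k=2,j=2): S=162.1510, (K−S)⁺=0.0000, hold=0.0000 ⇒ V=0.0000 continue  boundary S*=-
step 1: (k=1,j=0): S=123.5499, (K−S)⁺=0.0000, hold=2.0705 ⇒ V=2.0705 continue | (k=1,j=1): S=148.1019, (K−S)⁺=0.0000, hold=0.2609 ⇒ V=0.2609 continue  boundary S*=-
step 0: (k=0,j=0): S=135.2700, (K−S)⁺=0.0000, hold=1.1577 ⇒ V=1.1577 continue  boundary S*=-

price = 1.1577
boundary = - - - - - 85.9817 94.1380
tree:
1.1577
2.0705 0.2609
3.6435 0.5258 0.0000
6.2763 1.0596 0.0000 0.0000
10.4994 2.1353 0.0000 0.0000 0.0000
16.8283 4.3031 0.0000 0.0000 0.0000 0.0000
24.2779 8.6720 0.0000 0.0000 0.0000 0.0000 0.0000
31.0821 16.8283 0.0000 0.0000 0.0000 0.0000 0.0000 0.0000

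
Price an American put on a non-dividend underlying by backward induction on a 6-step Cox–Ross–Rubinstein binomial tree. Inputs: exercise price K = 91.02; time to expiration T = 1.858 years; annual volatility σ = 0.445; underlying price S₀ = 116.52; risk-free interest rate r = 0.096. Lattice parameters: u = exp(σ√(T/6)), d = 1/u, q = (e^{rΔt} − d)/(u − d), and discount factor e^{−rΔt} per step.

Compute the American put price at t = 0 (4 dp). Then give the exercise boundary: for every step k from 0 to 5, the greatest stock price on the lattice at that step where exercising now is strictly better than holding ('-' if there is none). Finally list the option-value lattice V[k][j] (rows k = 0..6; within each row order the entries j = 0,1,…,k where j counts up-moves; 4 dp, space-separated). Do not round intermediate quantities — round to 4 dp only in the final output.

price = 9.3646
boundary = - - - 55.4325 43.2732 55.4325
tree:
9.3646
15.0984 4.1679
23.6173 7.4490 1.1220
35.5875 13.0143 2.3057 0.0000
47.7468 22.0311 4.7384 0.0000 0.0000
57.2389 35.5875 9.7377 0.0000 0.0000 0.0000
64.6489 47.7468 20.0116 0.0000 0.0000 0.0000 0.0000

Δt=0.30967, u=1.28099, d=0.78065, q=0.49871, disc=e^(-rΔt)=0.97071
k=6 terminal: V=max(K-S,0) → 64.6489 47.7468 20.0116 0.0000 0.0000 0.0000 0.0000
k=5: j=0 S=33.7811 intr=57.2389 cont=54.5729 V=57.2389[EX]; j=1 S=55.4325 intr=35.5875 cont=32.9215 V=35.5875[EX]; j=2 S=90.9610 intr=0.0590 cont=9.7377 V=9.7377[hold]; j=3 S=149.2608 intr=0.0000 cont=0.0000 V=0.0000[hold]; j=4 S=244.9269 intr=0.0000 cont=0.0000 V=0.0000[hold]; j=5 S=401.9084 intr=0.0000 cont=0.0000 V=0.0000[hold]  S*(5)=55.4325
k=4: j=0 S=43.2732 intr=47.7468 cont=45.0808 V=47.7468[EX]; j=1 S=71.0084 intr=20.0116 cont=22.0311 V=22.0311[hold]; j=2 S=116.5200 intr=0.0000 cont=4.7384 V=4.7384[hold]; j=3 S=191.2014 intr=0.0000 cont=0.0000 V=0.0000[hold]; j=4 S=313.7486 intr=0.0000 cont=0.0000 V=0.0000[hold]  S*(4)=43.2732
k=3: j=0 S=55.4325 intr=35.5875 cont=33.8991 V=35.5875[EX]; j=1 S=90.9610 intr=0.0590 cont=13.0143 V=13.0143[hold]; j=2 S=149.2608 intr=0.0000 cont=2.3057 V=2.3057[hold]; j=3 S=244.9269 intr=0.0000 cont=0.0000 V=0.0000[hold]  S*(3)=55.4325
k=2: j=0 S=71.0084 intr=20.0116 cont=23.6173 V=23.6173[hold]; j=1 S=116.5200 intr=0.0000 cont=7.4490 V=7.4490[hold]; j=2 S=191.2014 intr=0.0000 cont=1.1220 V=1.1220[hold]  S*(2)=-
k=1: j=0 S=90.9610 intr=0.0590 cont=15.0984 V=15.0984[hold]; j=1 S=149.2608 intr=0.0000 cont=4.1679 V=4.1679[hold]  S*(1)=-
k=0: j=0 S=116.5200 intr=0.0000 cont=9.3646 V=9.3646[hold]  S*(0)=-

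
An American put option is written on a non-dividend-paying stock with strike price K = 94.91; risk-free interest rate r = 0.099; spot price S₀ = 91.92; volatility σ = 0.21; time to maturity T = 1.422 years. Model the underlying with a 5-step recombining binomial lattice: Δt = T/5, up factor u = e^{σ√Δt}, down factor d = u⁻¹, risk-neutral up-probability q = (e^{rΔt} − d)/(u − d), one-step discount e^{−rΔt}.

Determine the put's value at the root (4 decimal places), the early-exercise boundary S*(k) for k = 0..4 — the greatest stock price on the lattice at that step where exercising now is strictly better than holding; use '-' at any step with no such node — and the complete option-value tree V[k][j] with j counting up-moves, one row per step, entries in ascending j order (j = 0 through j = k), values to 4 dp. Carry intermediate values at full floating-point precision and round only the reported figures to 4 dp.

price = 6.5962
boundary = - 82.1813 73.4743 82.1813 73.4743
tree:
6.5962
12.7287 2.8095
21.4357 6.0851 0.7528
29.2201 12.7287 1.9322 0.0000
36.1798 21.4357 4.9593 0.0000 0.0000
42.4022 29.2201 12.7287 0.0000 0.0000 0.0000

Δt=0.28440, u=1.11850, d=0.89405, q=0.59926, disc=e^(-rΔt)=0.97224
k=5 terminal: V=max(K-S,0) → 42.4022 29.2201 12.7287 0.0000 0.0000 0.0000
k=4: j=0 S=58.7302 intr=36.1798 cont=33.5448 V=36.1798[EX]; j=1 S=73.4743 intr=21.4357 cont=18.8007 V=21.4357[EX]; j=2 S=91.9200 intr=2.9900 cont=4.9593 V=4.9593[hold]; j=3 S=114.9964 intr=0.0000 cont=0.0000 V=0.0000[hold]; j=4 S=143.8662 intr=0.0000 cont=0.0000 V=0.0000[hold]  S*(4)=73.4743
k=3: j=0 S=65.6899 intr=29.2201 cont=26.5851 V=29.2201[EX]; j=1 S=82.1813 intr=12.7287 cont=11.2411 V=12.7287[EX]; j=2 S=102.8128 intr=0.0000 cont=1.9322 V=1.9322[hold]; j=3 S=128.6239 intr=0.0000 cont=0.0000 V=0.0000[hold]  S*(3)=82.1813
k=2: j=0 S=73.4743 intr=21.4357 cont=18.8007 V=21.4357[EX]; j=1 S=91.9200 intr=2.9900 cont=6.0851 V=6.0851[hold]; j=2 S=114.9964 intr=0.0000 cont=0.7528 V=0.7528[hold]  S*(2)=73.4743
k=1: j=0 S=82.1813 intr=12.7287 cont=11.8970 V=12.7287[EX]; j=1 S=102.8128 intr=0.0000 cont=2.8095 V=2.8095[hold]  S*(1)=82.1813
k=0: j=0 S=91.9200 intr=2.9900 cont=6.5962 V=6.5962[hold]  S*(0)=-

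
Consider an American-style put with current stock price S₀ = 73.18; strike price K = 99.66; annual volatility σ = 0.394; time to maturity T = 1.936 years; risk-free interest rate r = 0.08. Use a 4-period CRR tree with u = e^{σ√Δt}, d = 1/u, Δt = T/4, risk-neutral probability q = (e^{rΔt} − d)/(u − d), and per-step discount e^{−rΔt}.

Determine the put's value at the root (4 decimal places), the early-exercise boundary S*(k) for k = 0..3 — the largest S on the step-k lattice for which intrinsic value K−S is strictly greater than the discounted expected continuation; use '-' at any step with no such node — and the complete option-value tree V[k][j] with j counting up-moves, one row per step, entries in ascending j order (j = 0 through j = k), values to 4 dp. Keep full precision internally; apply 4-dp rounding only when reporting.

params: Δt=0.48400 u=1.31535 d=0.76025 q=0.50302 e^(-rΔt)=0.96202
t_4 payoffs: 75.2133 57.3633 26.4800 0.0000 0.0000
t_3: node(3,0) S=32.1561 payoff=67.5039 vs cont=63.7188 → 67.5039 [stop]  node(3,1) S=55.6352 payoff=44.0248 vs cont=40.2397 → 44.0248 [stop]  node(3,2) S=96.2576 payoff=3.4024 vs cont=12.6602 → 12.6602 [wait]  node(3,3) S=166.5409 payoff=0.0000 vs cont=0.0000 → 0.0000 [wait]  ⇒ S*(3)=55.6352
t_2: node(2,0) S=42.2967 payoff=57.3633 vs cont=53.5782 → 57.3633 [stop]  node(2,1) S=73.1800 payoff=26.4800 vs cont=27.1749 → 27.1749 [wait]  node(2,2) S=126.6129 payoff=0.0000 vs cont=6.0529 → 6.0529 [wait]  ⇒ S*(2)=42.2967
t_1: node(1,0) S=55.6352 payoff=44.0248 vs cont=40.5760 → 44.0248 [stop]  node(1,1) S=96.2576 payoff=3.4024 vs cont=15.9216 → 15.9216 [wait]  ⇒ S*(1)=55.6352
t_0: node(0,0) S=73.1800 payoff=26.4800 vs cont=28.7532 → 28.7532 [wait]  ⇒ S*(0)=-

price = 28.7532
boundary = - 55.6352 42.2967 55.6352
tree:
28.7532
44.0248 15.9216
57.3633 27.1749 6.0529
67.5039 44.0248 12.6602 0.0000
75.2133 57.3633 26.4800 0.0000 0.0000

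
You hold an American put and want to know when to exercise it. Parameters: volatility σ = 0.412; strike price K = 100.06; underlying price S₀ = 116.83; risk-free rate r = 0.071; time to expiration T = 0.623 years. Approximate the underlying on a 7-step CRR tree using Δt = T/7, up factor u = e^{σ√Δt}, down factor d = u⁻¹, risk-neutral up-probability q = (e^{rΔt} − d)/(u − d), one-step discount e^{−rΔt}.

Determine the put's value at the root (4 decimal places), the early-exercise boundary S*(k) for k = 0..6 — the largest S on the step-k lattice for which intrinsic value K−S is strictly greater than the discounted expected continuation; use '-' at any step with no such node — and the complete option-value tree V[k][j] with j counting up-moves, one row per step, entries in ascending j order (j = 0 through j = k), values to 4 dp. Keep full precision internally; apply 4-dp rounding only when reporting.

price = 5.6985
boundary = - - - - 71.4555 80.8007 71.4555
tree:
5.6985
8.9777 2.4265
13.7396 4.2352 0.6127
20.2807 7.2432 1.2210 0.0000
28.6045 12.0495 2.4333 0.0000 0.0000
36.8689 19.2593 4.8493 0.0000 0.0000 0.0000
44.1775 28.6045 9.6641 0.0000 0.0000 0.0000 0.0000
50.6408 36.8689 19.2593 0.0000 0.0000 0.0000 0.0000 0.0000

Δt=0.08900  u=1.13078  d=0.88434  q=0.49503  discount=0.99370
step 7 (expiry): payoffs max(K−S,0) = 50.6408 36.8689 19.2593 0.0000 0.0000 0.0000 0.0000 0.0000
step 6: (k=6,j=0): S=55.8825, (K−S)⁺=44.1775, hold=43.5472 ⇒ V=44.1775 exercise | (k=6,j=1): S=71.4555, (K−S)⁺=28.6045, hold=27.9743 ⇒ V=28.6045 exercise | (k=6,j=2): S=91.3682, (K−S)⁺=8.6918, hold=9.6641 ⇒ V=9.6641 continue | (k=6,j=3): S=116.8300, (K−S)⁺=0.0000, hold=0.0000 ⇒ V=0.0000 continue | (k=6,j=4): S=149.3874, (K−S)⁺=0.0000, hold=0.0000 ⇒ V=0.0000 continue | (k=6,j=5): S=191.0176, (K−S)⁺=0.0000, hold=0.0000 ⇒ V=0.0000 continue | (k=6,j=6): S=244.2490, (K−S)⁺=0.0000, hold=0.0000 ⇒ V=0.0000 continue  boundary S*=71.4555
step 5: (k=5,j=0): S=63.1911, (K−S)⁺=36.8689, hold=36.2387 ⇒ V=36.8689 exercise | (k=5,j=1): S=80.8007, (K−S)⁺=19.2593, hold=19.1073 ⇒ V=19.2593 exercise | (k=5,j=2): S=103.3177, (K−S)⁺=0.0000, hold=4.8493 ⇒ V=4.8493 continue | (k=5,j=3): S=132.1095, (K−S)⁺=0.0000, hold=0.0000 ⇒ V=0.0000 continue | (k=5,j=4): S=168.9249, (K−S)⁺=0.0000, hold=0.0000 ⇒ V=0.0000 continue | (k=5,j=5): S=215.9997, (K−S)⁺=0.0000, hold=0.0000 ⇒ V=0.0000 continue  boundary S*=80.8007
step 4: (k=4,j=0): S=71.4555, (K−S)⁺=28.6045, hold=27.9743 ⇒ V=28.6045 exercise | (k=4,j=1): S=91.3682, (K−S)⁺=8.6918, hold=12.0495 ⇒ V=12.0495 continue | (k=4,j=2): S=116.8300, (K−S)⁺=0.0000, hold=2.4333 ⇒ V=2.4333 continue | (k=4,j=3): S=149.3874, (K−S)⁺=0.0000, hold=0.0000 ⇒ V=0.0000 continue | (k=4,j=4): S=191.0176, (K−S)⁺=0.0000, hold=0.0000 ⇒ V=0.0000 continue  boundary S*=71.4555
step 3: (k=3,j=0): S=80.8007, (K−S)⁺=19.2593, hold=20.2807 ⇒ V=20.2807 continue | (k=3,j=1): S=103.3177, (K−S)⁺=0.0000, hold=7.2432 ⇒ V=7.2432 continue | (k=3,j=2): S=132.1095, (K−S)⁺=0.0000, hold=1.2210 ⇒ V=1.2210 continue | (k=3,j=3): S=168.9249, (K−S)⁺=0.0000, hold=0.0000 ⇒ V=0.0000 continue  boundary S*=-
step 2: (k=2,j=0): S=91.3682, (K−S)⁺=8.6918, hold=13.7396 ⇒ V=13.7396 continue | (k=2,j=1): S=116.8300, (K−S)⁺=0.0000, hold=4.2352 ⇒ V=4.2352 continue | (k=2,j=2): S=149.3874, (K−S)⁺=0.0000, hold=0.6127 ⇒ V=0.6127 continue  boundary S*=-
step 1: (k=1,j=0): S=103.3177, (K−S)⁺=0.0000, hold=8.9777 ⇒ V=8.9777 continue | (k=1,j=1): S=132.1095, (K−S)⁺=0.0000, hold=2.4265 ⇒ V=2.4265 continue  boundary S*=-
step 0: (k=0,j=0): S=116.8300, (K−S)⁺=0.0000, hold=5.6985 ⇒ V=5.6985 continue  boundary S*=-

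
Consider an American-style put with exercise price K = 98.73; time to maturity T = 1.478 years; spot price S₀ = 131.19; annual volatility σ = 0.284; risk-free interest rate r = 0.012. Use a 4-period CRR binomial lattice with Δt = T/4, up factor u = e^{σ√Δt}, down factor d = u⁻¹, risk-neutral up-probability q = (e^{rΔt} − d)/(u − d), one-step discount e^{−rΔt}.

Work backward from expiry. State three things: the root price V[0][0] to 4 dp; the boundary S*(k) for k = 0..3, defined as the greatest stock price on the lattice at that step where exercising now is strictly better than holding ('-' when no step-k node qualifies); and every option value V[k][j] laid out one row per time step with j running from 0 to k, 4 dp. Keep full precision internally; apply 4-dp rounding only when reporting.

params: Δt=0.36950 u=1.18843 d=0.84145 q=0.46976 e^(-rΔt)=0.99558
t_4 payoffs: 32.9634 5.8434 0.0000 0.0000 0.0000
t_3: node(3,0) S=78.1590 payoff=20.5710 vs cont=20.1342 → 20.5710 [stop]  node(3,1) S=110.3893 payoff=0.0000 vs cont=3.0847 → 3.0847 [wait]  node(3,2) S=155.9102 payoff=0.0000 vs cont=0.0000 → 0.0000 [wait]  node(3,3) S=220.2025 payoff=0.0000 vs cont=0.0000 → 0.0000 [wait]  ⇒ S*(3)=78.1590
t_2: node(2,0) S=92.8866 payoff=5.8434 vs cont=12.3020 → 12.3020 [wait]  node(2,1) S=131.1900 payoff=0.0000 vs cont=1.6284 → 1.6284 [wait]  node(2,2) S=185.2885 payoff=0.0000 vs cont=0.0000 → 0.0000 [wait]  ⇒ S*(2)=-
t_1: node(1,0) S=110.3893 payoff=0.0000 vs cont=7.2558 → 7.2558 [wait]  node(1,1) S=155.9102 payoff=0.0000 vs cont=0.8596 → 0.8596 [wait]  ⇒ S*(1)=-
t_0: node(0,0) S=131.1900 payoff=0.0000 vs cont=4.2324 → 4.2324 [wait]  ⇒ S*(0)=-

price = 4.2324
boundary = - - - 78.1590
tree:
4.2324
7.2558 0.8596
12.3020 1.6284 0.0000
20.5710 3.0847 0.0000 0.0000
32.9634 5.8434 0.0000 0.0000 0.0000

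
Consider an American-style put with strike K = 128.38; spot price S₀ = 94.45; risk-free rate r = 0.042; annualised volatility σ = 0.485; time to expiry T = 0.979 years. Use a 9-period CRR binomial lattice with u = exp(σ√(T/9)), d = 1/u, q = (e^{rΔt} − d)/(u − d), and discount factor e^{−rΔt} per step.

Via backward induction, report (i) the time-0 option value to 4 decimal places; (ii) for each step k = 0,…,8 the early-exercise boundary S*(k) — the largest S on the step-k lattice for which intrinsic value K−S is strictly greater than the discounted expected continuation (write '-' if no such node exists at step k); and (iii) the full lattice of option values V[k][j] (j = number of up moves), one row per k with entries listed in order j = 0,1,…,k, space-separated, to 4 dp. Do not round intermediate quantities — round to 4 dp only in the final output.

price = 39.7702
boundary = - - 68.5902 58.4511 68.5902 58.4511 68.5902 80.4882 94.4500
tree:
39.7702
49.4474 29.4303
59.7898 38.4638 19.7038
69.9289 48.7517 27.4346 11.3270
78.5693 59.7898 36.9904 17.1100 5.0279
85.9324 69.9289 48.0432 25.0992 8.4220 1.3154
92.2071 78.5693 59.7898 35.4900 13.8268 2.5138 0.0000
97.5543 85.9324 69.9289 47.8918 22.0893 4.8041 0.0000 0.0000
102.1110 92.2071 78.5693 59.7898 33.9300 9.1812 0.0000 0.0000 0.0000
105.9941 97.5543 85.9324 69.9289 47.8918 17.5463 0.0000 0.0000 0.0000 0.0000

Δt=0.10878  u=1.17346  d=0.85218  q=0.47435  discount=0.99544
step 9 (expiry): payoffs max(K−S,0) = 105.9941 97.5543 85.9324 69.9289 47.8918 17.5463 0.0000 0.0000 0.0000 0.0000
step 8: (k=8,j=0): S=26.2690, (K−S)⁺=102.1110, hold=101.5258 ⇒ V=102.1110 exercise | (k=8,j=1): S=36.1729, (K−S)⁺=92.2071, hold=91.6219 ⇒ V=92.2071 exercise | (k=8,j=2): S=49.8107, (K−S)⁺=78.5693, hold=77.9841 ⇒ V=78.5693 exercise | (k=8,j=3): S=68.5902, (K−S)⁺=59.7898, hold=59.2046 ⇒ V=59.7898 exercise | (k=8,j=4): S=94.4500, (K−S)⁺=33.9300, hold=33.3448 ⇒ V=33.9300 exercise | (k=8,j=5): S=130.0594, (K−S)⁺=0.0000, hold=9.1812 ⇒ V=9.1812 continue | (k=8,j=6): S=179.0941, (K−S)⁺=0.0000, hold=0.0000 ⇒ V=0.0000 continue | (k=8,j=7): S=246.6158, (K−S)⁺=0.0000, hold=0.0000 ⇒ V=0.0000 continue | (k=8,j=8): S=339.5944, (K−S)⁺=0.0000, hold=0.0000 ⇒ V=0.0000 continue  boundary S*=94.4500
step 7: (k=7,j=0): S=30.8257, (K−S)⁺=97.5543, hold=96.9691 ⇒ V=97.5543 exercise | (k=7,j=1): S=42.4476, (K−S)⁺=85.9324, hold=85.3472 ⇒ V=85.9324 exercise | (k=7,j=2): S=58.4511, (K−S)⁺=69.9289, hold=69.3437 ⇒ V=69.9289 exercise | (k=7,j=3): S=80.4882, (K−S)⁺=47.8918, hold=47.3066 ⇒ V=47.8918 exercise | (k=7,j=4): S=110.8337, (K−S)⁺=17.5463, hold=22.0893 ⇒ V=22.0893 continue | (k=7,j=5): S=152.6200, (K−S)⁺=0.0000, hold=4.8041 ⇒ V=4.8041 continue | (k=7,j=6): S=210.1605, (K−S)⁺=0.0000, hold=0.0000 ⇒ V=0.0000 continue | (k=7,j=7): S=289.3948, (K−S)⁺=0.0000, hold=0.0000 ⇒ V=0.0000 continue  boundary S*=80.4882
step 6: (k=6,j=0): S=36.1729, (K−S)⁺=92.2071, hold=91.6219 ⇒ V=92.2071 exercise | (k=6,j=1): S=49.8107, (K−S)⁺=78.5693, hold=77.9841 ⇒ V=78.5693 exercise | (k=6,j=2): S=68.5902, (K−S)⁺=59.7898, hold=59.2046 ⇒ V=59.7898 exercise | (k=6,j=3): S=94.4500, (K−S)⁺=33.9300, hold=35.4900 ⇒ V=35.4900 continue | (k=6,j=4): S=130.0594, (K−S)⁺=0.0000, hold=13.8268 ⇒ V=13.8268 continue | (k=6,j=5): S=179.0941, (K−S)⁺=0.0000, hold=2.5138 ⇒ V=2.5138 continue | (k=6,j=6): S=246.6158, (K−S)⁺=0.0000, hold=0.0000 ⇒ V=0.0000 continue  boundary S*=68.5902
step 5: (k=5,j=0): S=42.4476, (K−S)⁺=85.9324, hold=85.3472 ⇒ V=85.9324 exercise | (k=5,j=1): S=58.4511, (K−S)⁺=69.9289, hold=69.3437 ⇒ V=69.9289 exercise | (k=5,j=2): S=80.4882, (K−S)⁺=47.8918, hold=48.0432 ⇒ V=48.0432 continue | (k=5,j=3): S=110.8337, (K−S)⁺=17.5463, hold=25.0992 ⇒ V=25.0992 continue | (k=5,j=4): S=152.6200, (K−S)⁺=0.0000, hold=8.4220 ⇒ V=8.4220 continue | (k=5,j=5): S=210.1605, (K−S)⁺=0.0000, hold=1.3154 ⇒ V=1.3154 continue  boundary S*=58.4511
step 4: (k=4,j=0): S=49.8107, (K−S)⁺=78.5693, hold=77.9841 ⇒ V=78.5693 exercise | (k=4,j=1): S=68.5902, (K−S)⁺=59.7898, hold=59.2761 ⇒ V=59.7898 exercise | (k=4,j=2): S=94.4500, (K−S)⁺=33.9300, hold=36.9904 ⇒ V=36.9904 continue | (k=4,j=3): S=130.0594, (K−S)⁺=0.0000, hold=17.1100 ⇒ V=17.1100 continue | (k=4,j=4): S=179.0941, (K−S)⁺=0.0000, hold=5.0279 ⇒ V=5.0279 continue  boundary S*=68.5902
step 3: (k=3,j=0): S=58.4511, (K−S)⁺=69.9289, hold=69.3437 ⇒ V=69.9289 exercise | (k=3,j=1): S=80.4882, (K−S)⁺=47.8918, hold=48.7517 ⇒ V=48.7517 continue | (k=3,j=2): S=110.8337, (K−S)⁺=17.5463, hold=27.4346 ⇒ V=27.4346 continue | (k=3,j=3): S=152.6200, (K−S)⁺=0.0000, hold=11.3270 ⇒ V=11.3270 continue  boundary S*=58.4511
step 2: (k=2,j=0): S=68.5902, (K−S)⁺=59.7898, hold=59.6106 ⇒ V=59.7898 exercise | (k=2,j=1): S=94.4500, (K−S)⁺=33.9300, hold=38.4638 ⇒ V=38.4638 continue | (k=2,j=2): S=130.0594, (K−S)⁺=0.0000, hold=19.7038 ⇒ V=19.7038 continue  boundary S*=68.5902
step 1: (k=1,j=0): S=80.4882, (K−S)⁺=47.8918, hold=49.4474 ⇒ V=49.4474 continue | (k=1,j=1): S=110.8337, (K−S)⁺=17.5463, hold=29.4303 ⇒ V=29.4303 continue  boundary S*=-
step 0: (k=0,j=0): S=94.4500, (K−S)⁺=33.9300, hold=39.7702 ⇒ V=39.7702 continue  boundary S*=-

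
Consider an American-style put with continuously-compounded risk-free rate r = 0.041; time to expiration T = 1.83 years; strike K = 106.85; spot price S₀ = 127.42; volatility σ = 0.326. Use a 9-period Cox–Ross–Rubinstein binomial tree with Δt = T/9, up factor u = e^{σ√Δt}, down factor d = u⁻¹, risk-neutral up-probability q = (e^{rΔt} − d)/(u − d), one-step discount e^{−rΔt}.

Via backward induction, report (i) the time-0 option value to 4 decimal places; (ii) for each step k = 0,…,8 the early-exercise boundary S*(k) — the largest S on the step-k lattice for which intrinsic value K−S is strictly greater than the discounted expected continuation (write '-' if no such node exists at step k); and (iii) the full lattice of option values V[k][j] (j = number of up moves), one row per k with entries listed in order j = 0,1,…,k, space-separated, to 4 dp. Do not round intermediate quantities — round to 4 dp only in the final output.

price = 8.9229
boundary = - - - - 70.7734 61.0981 70.7734 81.9807 70.7734
tree:
8.9229
13.2482 4.6032
19.1367 7.3862 1.8044
26.7690 11.5720 3.1847 0.4081
36.0766 17.6025 5.5347 0.8095 0.0000
45.7519 25.8013 9.4262 1.6058 0.0000 0.0000
54.1044 36.0766 15.6178 3.1856 0.0000 0.0000 0.0000
61.3152 45.7519 24.8693 6.3195 0.0000 0.0000 0.0000 0.0000
67.5401 54.1044 36.0766 12.5364 0.0000 0.0000 0.0000 0.0000 0.0000
72.9141 61.3152 45.7519 24.8693 0.0000 0.0000 0.0000 0.0000 0.0000 0.0000

Δt=0.20333, u=1.15836, d=0.86329, q=0.49169, disc=e^(-rΔt)=0.99170
k=9 terminal: V=max(K-S,0) → 72.9141 61.3152 45.7519 24.8693 0.0000 0.0000 0.0000 0.0000 0.0000 0.0000
k=8: j=0 S=39.3099 intr=67.5401 cont=66.6530 V=67.5401[EX]; j=1 S=52.7456 intr=54.1044 cont=53.2174 V=54.1044[EX]; j=2 S=70.7734 intr=36.0766 cont=35.1896 V=36.0766[EX]; j=3 S=94.9628 intr=11.8872 cont=12.5364 V=12.5364[hold]; j=4 S=127.4200 intr=0.0000 cont=0.0000 V=0.0000[hold]; j=5 S=170.9706 intr=0.0000 cont=0.0000 V=0.0000[hold]; j=6 S=229.4063 intr=0.0000 cont=0.0000 V=0.0000[hold]; j=7 S=307.8147 intr=0.0000 cont=0.0000 V=0.0000[hold]; j=8 S=413.0221 intr=0.0000 cont=0.0000 V=0.0000[hold]  S*(8)=70.7734
k=7: j=0 S=45.5348 intr=61.3152 cont=60.4281 V=61.3152[EX]; j=1 S=61.0981 intr=45.7519 cont=44.8648 V=45.7519[EX]; j=2 S=81.9807 intr=24.8693 cont=24.2988 V=24.8693[EX]; j=3 S=110.0007 intr=0.0000 cont=6.3195 V=6.3195[hold]; j=4 S=147.5977 intr=0.0000 cont=0.0000 V=0.0000[hold]; j=5 S=198.0448 intr=0.0000 cont=0.0000 V=0.0000[hold]; j=6 S=265.7342 intr=0.0000 cont=0.0000 V=0.0000[hold]; j=7 S=356.5589 intr=0.0000 cont=0.0000 V=0.0000[hold]  S*(7)=81.9807
k=6: j=0 S=52.7456 intr=54.1044 cont=53.2174 V=54.1044[EX]; j=1 S=70.7734 intr=36.0766 cont=35.1896 V=36.0766[EX]; j=2 S=94.9628 intr=11.8872 cont=15.6178 V=15.6178[hold]; j=3 S=127.4200 intr=0.0000 cont=3.1856 V=3.1856[hold]; j=4 S=170.9706 intr=0.0000 cont=0.0000 V=0.0000[hold]; j=5 S=229.4063 intr=0.0000 cont=0.0000 V=0.0000[hold]; j=6 S=307.8147 intr=0.0000 cont=0.0000 V=0.0000[hold]  S*(6)=70.7734
k=5: j=0 S=61.0981 intr=45.7519 cont=44.8648 V=45.7519[EX]; j=1 S=81.9807 intr=24.8693 cont=25.8013 V=25.8013[hold]; j=2 S=110.0007 intr=0.0000 cont=9.4262 V=9.4262[hold]; j=3 S=147.5977 intr=0.0000 cont=1.6058 V=1.6058[hold]; j=4 S=198.0448 intr=0.0000 cont=0.0000 V=0.0000[hold]; j=5 S=265.7342 intr=0.0000 cont=0.0000 V=0.0000[hold]  S*(5)=61.0981
k=4: j=0 S=70.7734 intr=36.0766 cont=35.6440 V=36.0766[EX]; j=1 S=94.9628 intr=11.8872 cont=17.6025 V=17.6025[hold]; j=2 S=127.4200 intr=0.0000 cont=5.5347 V=5.5347[hold]; j=3 S=170.9706 intr=0.0000 cont=0.8095 V=0.8095[hold]; j=4 S=229.4063 intr=0.0000 cont=0.0000 V=0.0000[hold]  S*(4)=70.7734
k=3: j=0 S=81.9807 intr=24.8693 cont=26.7690 V=26.7690[hold]; j=1 S=110.0007 intr=0.0000 cont=11.5720 V=11.5720[hold]; j=2 S=147.5977 intr=0.0000 cont=3.1847 V=3.1847[hold]; j=3 S=198.0448 intr=0.0000 cont=0.4081 V=0.4081[hold]  S*(3)=-
k=2: j=0 S=94.9628 intr=11.8872 cont=19.1367 V=19.1367[hold]; j=1 S=127.4200 intr=0.0000 cont=7.3862 V=7.3862[hold]; j=2 S=170.9706 intr=0.0000 cont=1.8044 V=1.8044[hold]  S*(2)=-
k=1: j=0 S=110.0007 intr=0.0000 cont=13.2482 V=13.2482[hold]; j=1 S=147.5977 intr=0.0000 cont=4.6032 V=4.6032[hold]  S*(1)=-
k=0: j=0 S=127.4200 intr=0.0000 cont=8.9229 V=8.9229[hold]  S*(0)=-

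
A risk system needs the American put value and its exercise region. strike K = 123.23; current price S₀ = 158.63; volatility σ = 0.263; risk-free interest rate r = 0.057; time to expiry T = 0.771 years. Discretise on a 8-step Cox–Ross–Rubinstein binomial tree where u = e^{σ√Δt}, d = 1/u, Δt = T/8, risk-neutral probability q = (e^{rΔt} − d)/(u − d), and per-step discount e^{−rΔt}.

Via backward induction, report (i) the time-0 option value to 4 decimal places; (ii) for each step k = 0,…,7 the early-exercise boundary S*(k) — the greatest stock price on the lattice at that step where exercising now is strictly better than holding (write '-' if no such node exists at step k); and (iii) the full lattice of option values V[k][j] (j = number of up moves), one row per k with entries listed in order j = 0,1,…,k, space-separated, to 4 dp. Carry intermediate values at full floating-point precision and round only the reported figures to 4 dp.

price = 1.6540
boundary = - - - - - - 97.1926 105.4610
tree:
1.6540
2.8106 0.5751
4.6794 1.0687 0.1131
7.5987 1.9614 0.2337 0.0000
11.9621 3.5430 0.4829 0.0000 0.0000
18.1033 6.2675 0.9977 0.0000 0.0000 0.0000
26.0374 10.7746 2.0611 0.0000 0.0000 0.0000 0.0000
33.6575 17.7690 4.2582 0.0000 0.0000 0.0000 0.0000 0.0000
40.6802 26.0374 8.7972 0.0000 0.0000 0.0000 0.0000 0.0000 0.0000

params: Δt=0.09638 u=1.08507 d=0.92160 q=0.51330 e^(-rΔt)=0.99452
t_8 payoffs: 40.6802 26.0374 8.7972 0.0000 0.0000 0.0000 0.0000 0.0000 0.0000
t_7: node(7,0) S=89.5725 payoff=33.6575 vs cont=32.9824 → 33.6575 [stop]  node(7,1) S=105.4610 payoff=17.7690 vs cont=17.0939 → 17.7690 [stop]  node(7,2) S=124.1679 payoff=0.0000 vs cont=4.2582 → 4.2582 [wait]  node(7,3) S=146.1930 payoff=0.0000 vs cont=0.0000 → 0.0000 [wait]  node(7,4) S=172.1250 payoff=0.0000 vs cont=0.0000 → 0.0000 [wait]  node(7,5) S=202.6569 payoff=0.0000 vs cont=0.0000 → 0.0000 [wait]  node(7,6) S=238.6045 payoff=0.0000 vs cont=0.0000 → 0.0000 [wait]  node(7,7) S=280.9286 payoff=0.0000 vs cont=0.0000 → 0.0000 [wait]  ⇒ S*(7)=105.4610
t_6: node(6,0) S=97.1926 payoff=26.0374 vs cont=25.3623 → 26.0374 [stop]  node(6,1) S=114.4328 payoff=8.7972 vs cont=10.7746 → 10.7746 [wait]  node(6,2) S=134.7311 payoff=0.0000 vs cont=2.0611 → 2.0611 [wait]  node(6,3) S=158.6300 payoff=0.0000 vs cont=0.0000 → 0.0000 [wait]  node(6,4) S=186.7681 payoff=0.0000 vs cont=0.0000 → 0.0000 [wait]  node(6,5) S=219.8973 payoff=0.0000 vs cont=0.0000 → 0.0000 [wait]  node(6,6) S=258.9031 payoff=0.0000 vs cont=0.0000 → 0.0000 [wait]  ⇒ S*(6)=97.1926
t_5: node(5,0) S=105.4610 payoff=17.7690 vs cont=18.1033 → 18.1033 [wait]  node(5,1) S=124.1679 payoff=0.0000 vs cont=6.2675 → 6.2675 [wait]  node(5,2) S=146.1930 payoff=0.0000 vs cont=0.9977 → 0.9977 [wait]  node(5,3) S=172.1250 payoff=0.0000 vs cont=0.0000 → 0.0000 [wait]  node(5,4) S=202.6569 payoff=0.0000 vs cont=0.0000 → 0.0000 [wait]  node(5,5) S=238.6045 payoff=0.0000 vs cont=0.0000 → 0.0000 [wait]  ⇒ S*(5)=-
t_4: node(4,0) S=114.4328 payoff=8.7972 vs cont=11.9621 → 11.9621 [wait]  node(4,1) S=134.7311 payoff=0.0000 vs cont=3.5430 → 3.5430 [wait]  node(4,2) S=158.6300 payoff=0.0000 vs cont=0.4829 → 0.4829 [wait]  node(4,3) S=186.7681 payoff=0.0000 vs cont=0.0000 → 0.0000 [wait]  node(4,4) S=219.8973 payoff=0.0000 vs cont=0.0000 → 0.0000 [wait]  ⇒ S*(4)=-
t_3: node(3,0) S=124.1679 payoff=0.0000 vs cont=7.5987 → 7.5987 [wait]  node(3,1) S=146.1930 payoff=0.0000 vs cont=1.9614 → 1.9614 [wait]  node(3,2) S=172.1250 payoff=0.0000 vs cont=0.2337 → 0.2337 [wait]  node(3,3) S=202.6569 payoff=0.0000 vs cont=0.0000 → 0.0000 [wait]  ⇒ S*(3)=-
t_2: node(2,0) S=134.7311 payoff=0.0000 vs cont=4.6794 → 4.6794 [wait]  node(2,1) S=158.6300 payoff=0.0000 vs cont=1.0687 → 1.0687 [wait]  node(2,2) S=186.7681 payoff=0.0000 vs cont=0.1131 → 0.1131 [wait]  ⇒ S*(2)=-
t_1: node(1,0) S=146.1930 payoff=0.0000 vs cont=2.8106 → 2.8106 [wait]  node(1,1) S=172.1250 payoff=0.0000 vs cont=0.5751 → 0.5751 [wait]  ⇒ S*(1)=-
t_0: node(0,0) S=158.6300 payoff=0.0000 vs cont=1.6540 → 1.6540 [wait]  ⇒ S*(0)=-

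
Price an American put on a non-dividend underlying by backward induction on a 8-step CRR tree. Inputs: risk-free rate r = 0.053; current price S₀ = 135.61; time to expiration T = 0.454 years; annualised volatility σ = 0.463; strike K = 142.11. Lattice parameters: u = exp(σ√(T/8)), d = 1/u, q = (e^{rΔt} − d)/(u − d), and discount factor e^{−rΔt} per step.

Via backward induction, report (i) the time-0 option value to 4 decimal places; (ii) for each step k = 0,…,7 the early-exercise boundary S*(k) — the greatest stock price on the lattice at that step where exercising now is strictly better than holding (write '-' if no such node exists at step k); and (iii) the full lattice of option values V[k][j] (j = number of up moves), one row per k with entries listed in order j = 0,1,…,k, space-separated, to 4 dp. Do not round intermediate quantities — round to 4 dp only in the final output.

price = 19.2700
boundary = - - - 97.4064 87.2341 97.4064 108.7649 121.4480
tree:
19.2700
26.3535 11.9003
34.9331 17.4459 6.1108
44.7036 24.8195 9.7582 2.2925
54.8759 34.0503 15.2139 4.0505 0.4480
63.9860 44.7036 22.9979 7.0783 0.8743 0.0000
72.1446 54.8759 33.3451 12.2007 1.7064 0.0000 0.0000
79.4512 63.9860 44.7036 20.6620 3.3304 0.0000 0.0000 0.0000
85.9948 72.1446 54.8759 33.3451 6.5000 0.0000 0.0000 0.0000 0.0000

Δt=0.05675  u=1.11661  d=0.89557  q=0.48608  discount=0.99700
step 8 (expiry): payoffs max(K−S,0) = 85.9948 72.1446 54.8759 33.3451 6.5000 0.0000 0.0000 0.0000 0.0000
step 7: (k=7,j=0): S=62.6588, (K−S)⁺=79.4512, hold=79.0244 ⇒ V=79.4512 exercise | (k=7,j=1): S=78.1240, (K−S)⁺=63.9860, hold=63.5592 ⇒ V=63.9860 exercise | (k=7,j=2): S=97.4064, (K−S)⁺=44.7036, hold=44.2768 ⇒ V=44.7036 exercise | (k=7,j=3): S=121.4480, (K−S)⁺=20.6620, hold=20.2352 ⇒ V=20.6620 exercise | (k=7,j=4): S=151.4234, (K−S)⁺=0.0000, hold=3.3304 ⇒ V=3.3304 continue | (k=7,j=5): S=188.7974, (K−S)⁺=0.0000, hold=0.0000 ⇒ V=0.0000 continue | (k=7,j=6): S=235.3958, (K−S)⁺=0.0000, hold=0.0000 ⇒ V=0.0000 continue | (k=7,j=7): S=293.4956, (K−S)⁺=0.0000, hold=0.0000 ⇒ V=0.0000 continue  boundary S*=121.4480
step 6: (k=6,j=0): S=69.9654, (K−S)⁺=72.1446, hold=71.7178 ⇒ V=72.1446 exercise | (k=6,j=1): S=87.2341, (K−S)⁺=54.8759, hold=54.4491 ⇒ V=54.8759 exercise | (k=6,j=2): S=108.7649, (K−S)⁺=33.3451, hold=32.9183 ⇒ V=33.3451 exercise | (k=6,j=3): S=135.6100, (K−S)⁺=6.5000, hold=12.2007 ⇒ V=12.2007 continue | (k=6,j=4): S=169.0809, (K−S)⁺=0.0000, hold=1.7064 ⇒ V=1.7064 continue | (k=6,j=5): S=210.8130, (K−S)⁺=0.0000, hold=0.0000 ⇒ V=0.0000 continue | (k=6,j=6): S=262.8453, (K−S)⁺=0.0000, hold=0.0000 ⇒ V=0.0000 continue  boundary S*=108.7649
step 5: (k=5,j=0): S=78.1240, (K−S)⁺=63.9860, hold=63.5592 ⇒ V=63.9860 exercise | (k=5,j=1): S=97.4064, (K−S)⁺=44.7036, hold=44.2768 ⇒ V=44.7036 exercise | (k=5,j=2): S=121.4480, (K−S)⁺=20.6620, hold=22.9979 ⇒ V=22.9979 continue | (k=5,j=3): S=151.4234, (K−S)⁺=0.0000, hold=7.0783 ⇒ V=7.0783 continue | (k=5,j=4): S=188.7974, (K−S)⁺=0.0000, hold=0.8743 ⇒ V=0.8743 continue | (k=5,j=5): S=235.3958, (K−S)⁺=0.0000, hold=0.0000 ⇒ V=0.0000 continue  boundary S*=97.4064
step 4: (k=4,j=0): S=87.2341, (K−S)⁺=54.8759, hold=54.4491 ⇒ V=54.8759 exercise | (k=4,j=1): S=108.7649, (K−S)⁺=33.3451, hold=34.0503 ⇒ V=34.0503 continue | (k=4,j=2): S=135.6100, (K−S)⁺=6.5000, hold=15.2139 ⇒ V=15.2139 continue | (k=4,j=3): S=169.0809, (K−S)⁺=0.0000, hold=4.0505 ⇒ V=4.0505 continue | (k=4,j=4): S=210.8130, (K−S)⁺=0.0000, hold=0.4480 ⇒ V=0.4480 continue  boundary S*=87.2341
step 3: (k=3,j=0): S=97.4064, (K−S)⁺=44.7036, hold=44.6186 ⇒ V=44.7036 exercise | (k=3,j=1): S=121.4480, (K−S)⁺=20.6620, hold=24.8195 ⇒ V=24.8195 continue | (k=3,j=2): S=151.4234, (K−S)⁺=0.0000, hold=9.7582 ⇒ V=9.7582 continue | (k=3,j=3): S=188.7974, (K−S)⁺=0.0000, hold=2.2925 ⇒ V=2.2925 continue  boundary S*=97.4064
step 2: (k=2,j=0): S=108.7649, (K−S)⁺=33.3451, hold=34.9331 ⇒ V=34.9331 continue | (k=2,j=1): S=135.6100, (K−S)⁺=6.5000, hold=17.4459 ⇒ V=17.4459 continue | (k=2,j=2): S=169.0809, (K−S)⁺=0.0000, hold=6.1108 ⇒ V=6.1108 continue  boundary S*=-
step 1: (k=1,j=0): S=121.4480, (K−S)⁺=20.6620, hold=26.3535 ⇒ V=26.3535 continue | (k=1,j=1): S=151.4234, (K−S)⁺=0.0000, hold=11.9003 ⇒ V=11.9003 continue  boundary S*=-
step 0: (k=0,j=0): S=135.6100, (K−S)⁺=6.5000, hold=19.2700 ⇒ V=19.2700 continue  boundary S*=-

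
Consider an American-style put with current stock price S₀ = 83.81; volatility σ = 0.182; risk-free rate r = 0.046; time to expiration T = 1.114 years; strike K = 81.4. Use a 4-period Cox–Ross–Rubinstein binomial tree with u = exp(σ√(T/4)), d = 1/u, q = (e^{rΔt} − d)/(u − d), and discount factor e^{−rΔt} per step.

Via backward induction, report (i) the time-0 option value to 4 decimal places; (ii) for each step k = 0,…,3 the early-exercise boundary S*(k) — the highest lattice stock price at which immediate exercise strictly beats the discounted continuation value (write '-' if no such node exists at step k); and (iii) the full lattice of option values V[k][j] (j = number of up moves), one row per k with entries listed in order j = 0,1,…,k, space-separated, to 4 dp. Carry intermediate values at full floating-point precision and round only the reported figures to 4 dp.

price = 3.6958
boundary = - - 69.1625 62.8287
tree:
3.6958
6.8565 1.1238
12.2375 2.4909 0.0000
18.5713 5.5211 0.0000 0.0000
24.3251 12.2375 0.0000 0.0000 0.0000

Δt=0.27850  u=1.10081  d=0.90842  q=0.54302  discount=0.98727
step 4 (expiry): payoffs max(K−S,0) = 24.3251 12.2375 0.0000 0.0000 0.0000
step 3: (k=3,j=0): S=62.8287, (K−S)⁺=18.5713, hold=17.5352 ⇒ V=18.5713 exercise | (k=3,j=1): S=76.1348, (K−S)⁺=5.2652, hold=5.5211 ⇒ V=5.5211 continue | (k=3,j=2): S=92.2590, (K−S)⁺=0.0000, hold=0.0000 ⇒ V=0.0000 continue | (k=3,j=3): S=111.7980, (K−S)⁺=0.0000, hold=0.0000 ⇒ V=0.0000 continue  boundary S*=62.8287
step 2: (k=2,j=0): S=69.1625, (K−S)⁺=12.2375, hold=11.3385 ⇒ V=12.2375 exercise | (k=2,j=1): S=83.8100, (K−S)⁺=0.0000, hold=2.4909 ⇒ V=2.4909 continue | (k=2,j=2): S=101.5597, (K−S)⁺=0.0000, hold=0.0000 ⇒ V=0.0000 continue  boundary S*=69.1625
step 1: (k=1,j=0): S=76.1348, (K−S)⁺=5.2652, hold=6.8565 ⇒ V=6.8565 continue | (k=1,j=1): S=92.2590, (K−S)⁺=0.0000, hold=1.1238 ⇒ V=1.1238 continue  boundary S*=-
step 0: (k=0,j=0): S=83.8100, (K−S)⁺=0.0000, hold=3.6958 ⇒ V=3.6958 continue  boundary S*=-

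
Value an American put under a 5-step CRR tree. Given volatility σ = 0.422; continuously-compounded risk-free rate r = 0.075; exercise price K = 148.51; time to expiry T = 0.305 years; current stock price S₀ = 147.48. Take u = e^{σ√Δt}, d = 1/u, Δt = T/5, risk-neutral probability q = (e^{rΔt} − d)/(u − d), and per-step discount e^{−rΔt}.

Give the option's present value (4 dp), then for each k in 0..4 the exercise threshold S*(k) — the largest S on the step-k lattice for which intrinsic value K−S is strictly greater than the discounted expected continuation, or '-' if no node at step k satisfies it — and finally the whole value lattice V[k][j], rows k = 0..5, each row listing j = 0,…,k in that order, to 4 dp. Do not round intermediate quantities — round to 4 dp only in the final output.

price = 13.4046
boundary = - - - 107.8794 119.7301
tree:
13.4046
20.2608 6.5598
29.4273 11.1309 1.9743
40.6306 18.3120 3.9346 0.0000
51.3084 28.7799 7.8414 0.0000 0.0000
60.9293 40.6306 15.6274 0.0000 0.0000 0.0000

Δt=0.06100  u=1.10985  d=0.90102  q=0.49592  discount=0.99544
step 5 (expiry): payoffs max(K−S,0) = 60.9293 40.6306 15.6274 0.0000 0.0000 0.0000
step 4: (k=4,j=0): S=97.2016, (K−S)⁺=51.3084, hold=50.6305 ⇒ V=51.3084 exercise | (k=4,j=1): S=119.7301, (K−S)⁺=28.7799, hold=28.1020 ⇒ V=28.7799 exercise | (k=4,j=2): S=147.4800, (K−S)⁺=1.0300, hold=7.8414 ⇒ V=7.8414 continue | (k=4,j=3): S=181.6615, (K−S)⁺=0.0000, hold=0.0000 ⇒ V=0.0000 continue | (k=4,j=4): S=223.7653, (K−S)⁺=0.0000, hold=0.0000 ⇒ V=0.0000 continue  boundary S*=119.7301
step 3: (k=3,j=0): S=107.8794, (K−S)⁺=40.6306, hold=39.9528 ⇒ V=40.6306 exercise | (k=3,j=1): S=132.8826, (K−S)⁺=15.6274, hold=18.3120 ⇒ V=18.3120 continue | (k=3,j=2): S=163.6809, (K−S)⁺=0.0000, hold=3.9346 ⇒ V=3.9346 continue | (k=3,j=3): S=201.6173, (K−S)⁺=0.0000, hold=0.0000 ⇒ V=0.0000 continue  boundary S*=107.8794
step 2: (k=2,j=0): S=119.7301, (K−S)⁺=28.7799, hold=29.4273 ⇒ V=29.4273 continue | (k=2,j=1): S=147.4800, (K−S)⁺=1.0300, hold=11.1309 ⇒ V=11.1309 continue | (k=2,j=2): S=181.6615, (K−S)⁺=0.0000, hold=1.9743 ⇒ V=1.9743 continue  boundary S*=-
step 1: (k=1,j=0): S=132.8826, (K−S)⁺=15.6274, hold=20.2608 ⇒ V=20.2608 continue | (k=1,j=1): S=163.6809, (K−S)⁺=0.0000, hold=6.5598 ⇒ V=6.5598 continue  boundary S*=-
step 0: (k=0,j=0): S=147.4800, (K−S)⁺=1.0300, hold=13.4046 ⇒ V=13.4046 continue  boundary S*=-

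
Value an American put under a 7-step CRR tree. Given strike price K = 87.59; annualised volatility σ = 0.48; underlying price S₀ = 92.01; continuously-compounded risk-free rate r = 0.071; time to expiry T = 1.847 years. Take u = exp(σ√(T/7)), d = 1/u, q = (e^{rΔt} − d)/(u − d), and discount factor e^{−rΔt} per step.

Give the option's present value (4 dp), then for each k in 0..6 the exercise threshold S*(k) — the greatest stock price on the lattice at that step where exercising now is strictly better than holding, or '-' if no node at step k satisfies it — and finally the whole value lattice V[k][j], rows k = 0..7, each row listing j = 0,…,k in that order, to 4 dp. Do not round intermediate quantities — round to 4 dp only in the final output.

price = 16.6142
boundary = - - - 43.9131 34.3173 43.9131 56.1920
tree:
16.6142
23.6757 9.5195
32.7219 14.6817 4.2288
43.6769 21.9909 7.2384 1.0919
53.2727 31.7422 12.1560 2.1258 0.0000
60.7716 43.6769 19.8967 4.1385 0.0000 0.0000
66.6319 53.2727 31.3980 8.0570 0.0000 0.0000 0.0000
71.2116 60.7716 43.6769 15.6857 0.0000 0.0000 0.0000 0.0000

Δt=0.26386, u=1.27962, d=0.78148, q=0.47663, disc=e^(-rΔt)=0.98144
k=7 terminal: V=max(K-S,0) → 71.2116 60.7716 43.6769 15.6857 0.0000 0.0000 0.0000 0.0000
k=6: j=0 S=20.9581 intr=66.6319 cont=65.0062 V=66.6319[EX]; j=1 S=34.3173 intr=53.2727 cont=51.6471 V=53.2727[EX]; j=2 S=56.1920 intr=31.3980 cont=29.7724 V=31.3980[EX]; j=3 S=92.0100 intr=0.0000 cont=8.0570 V=8.0570[hold]; j=4 S=150.6593 intr=0.0000 cont=0.0000 V=0.0000[hold]; j=5 S=246.6929 intr=0.0000 cont=0.0000 V=0.0000[hold]; j=6 S=403.9405 intr=0.0000 cont=0.0000 V=0.0000[hold]  S*(6)=56.1920
k=5: j=0 S=26.8184 intr=60.7716 cont=59.1460 V=60.7716[EX]; j=1 S=43.9131 intr=43.6769 cont=42.0513 V=43.6769[EX]; j=2 S=71.9043 intr=15.6857 cont=19.8967 V=19.8967[hold]; j=3 S=117.7377 intr=0.0000 cont=4.1385 V=4.1385[hold]; j=4 S=192.7863 intr=0.0000 cont=0.0000 V=0.0000[hold]; j=5 S=315.6727 intr=0.0000 cont=0.0000 V=0.0000[hold]  S*(5)=43.9131
k=4: j=0 S=34.3173 intr=53.2727 cont=51.6471 V=53.2727[EX]; j=1 S=56.1920 intr=31.3980 cont=31.7422 V=31.7422[hold]; j=2 S=92.0100 intr=0.0000 cont=12.1560 V=12.1560[hold]; j=3 S=150.6593 intr=0.0000 cont=2.1258 V=2.1258[hold]; j=4 S=246.6929 intr=0.0000 cont=0.0000 V=0.0000[hold]  S*(4)=34.3173
k=3: j=0 S=43.9131 intr=43.6769 cont=42.2123 V=43.6769[EX]; j=1 S=71.9043 intr=15.6857 cont=21.9909 V=21.9909[hold]; j=2 S=117.7377 intr=0.0000 cont=7.2384 V=7.2384[hold]; j=3 S=192.7863 intr=0.0000 cont=1.0919 V=1.0919[hold]  S*(3)=43.9131
k=2: j=0 S=56.1920 intr=31.3980 cont=32.7219 V=32.7219[hold]; j=1 S=92.0100 intr=0.0000 cont=14.6817 V=14.6817[hold]; j=2 S=150.6593 intr=0.0000 cont=4.2288 V=4.2288[hold]  S*(2)=-
k=1: j=0 S=71.9043 intr=15.6857 cont=23.6757 V=23.6757[hold]; j=1 S=117.7377 intr=0.0000 cont=9.5195 V=9.5195[hold]  S*(1)=-
k=0: j=0 S=92.0100 intr=0.0000 cont=16.6142 V=16.6142[hold]  S*(0)=-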